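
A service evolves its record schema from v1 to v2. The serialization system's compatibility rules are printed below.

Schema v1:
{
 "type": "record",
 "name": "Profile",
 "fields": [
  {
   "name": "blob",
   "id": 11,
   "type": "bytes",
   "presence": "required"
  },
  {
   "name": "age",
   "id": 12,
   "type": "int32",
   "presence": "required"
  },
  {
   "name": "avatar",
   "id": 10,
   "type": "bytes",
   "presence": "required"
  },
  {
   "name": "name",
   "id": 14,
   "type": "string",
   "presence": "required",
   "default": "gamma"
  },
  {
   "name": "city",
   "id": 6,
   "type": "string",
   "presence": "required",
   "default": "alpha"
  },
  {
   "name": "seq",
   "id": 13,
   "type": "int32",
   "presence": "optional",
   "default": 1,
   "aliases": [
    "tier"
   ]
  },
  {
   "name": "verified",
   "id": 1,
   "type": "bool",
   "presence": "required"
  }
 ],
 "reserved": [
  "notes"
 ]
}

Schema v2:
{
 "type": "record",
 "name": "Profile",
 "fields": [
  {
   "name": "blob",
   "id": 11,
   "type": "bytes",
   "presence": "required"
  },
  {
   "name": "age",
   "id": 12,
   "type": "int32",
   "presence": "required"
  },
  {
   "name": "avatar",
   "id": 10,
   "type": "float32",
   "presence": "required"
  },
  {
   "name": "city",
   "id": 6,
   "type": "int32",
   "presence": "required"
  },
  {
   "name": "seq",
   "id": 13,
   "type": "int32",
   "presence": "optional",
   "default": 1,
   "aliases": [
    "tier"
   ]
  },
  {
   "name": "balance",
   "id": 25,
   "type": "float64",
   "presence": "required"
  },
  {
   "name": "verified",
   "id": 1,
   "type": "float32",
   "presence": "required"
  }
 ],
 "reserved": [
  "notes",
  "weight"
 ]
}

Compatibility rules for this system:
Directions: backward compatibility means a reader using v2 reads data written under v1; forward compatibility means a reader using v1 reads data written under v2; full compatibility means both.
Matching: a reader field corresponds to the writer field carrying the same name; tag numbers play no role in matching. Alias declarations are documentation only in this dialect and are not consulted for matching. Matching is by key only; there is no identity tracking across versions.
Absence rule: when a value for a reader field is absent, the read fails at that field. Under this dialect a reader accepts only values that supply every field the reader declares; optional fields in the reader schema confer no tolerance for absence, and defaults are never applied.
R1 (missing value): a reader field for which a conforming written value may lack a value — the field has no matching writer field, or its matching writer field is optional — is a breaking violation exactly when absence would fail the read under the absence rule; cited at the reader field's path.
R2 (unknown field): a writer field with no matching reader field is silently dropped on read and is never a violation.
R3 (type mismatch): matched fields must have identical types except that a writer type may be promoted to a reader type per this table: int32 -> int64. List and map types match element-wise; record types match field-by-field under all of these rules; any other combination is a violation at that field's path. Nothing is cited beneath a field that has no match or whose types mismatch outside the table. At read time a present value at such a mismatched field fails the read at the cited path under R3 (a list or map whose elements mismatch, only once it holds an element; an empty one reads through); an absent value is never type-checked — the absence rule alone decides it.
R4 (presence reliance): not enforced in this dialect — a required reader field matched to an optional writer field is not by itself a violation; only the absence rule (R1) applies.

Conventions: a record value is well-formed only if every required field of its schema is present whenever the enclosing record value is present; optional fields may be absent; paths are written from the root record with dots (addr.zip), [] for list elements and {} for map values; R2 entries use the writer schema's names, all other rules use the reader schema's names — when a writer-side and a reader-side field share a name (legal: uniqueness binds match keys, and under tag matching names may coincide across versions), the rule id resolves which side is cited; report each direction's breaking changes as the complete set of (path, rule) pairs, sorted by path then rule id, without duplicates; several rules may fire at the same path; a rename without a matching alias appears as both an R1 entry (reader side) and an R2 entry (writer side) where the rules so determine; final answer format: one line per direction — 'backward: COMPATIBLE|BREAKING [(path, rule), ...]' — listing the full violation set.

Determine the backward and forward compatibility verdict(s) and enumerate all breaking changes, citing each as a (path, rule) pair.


the writer's type comes first in each Profile pair
checking backward for Profile: reader v2 against writer v1:
  blob: bytes -> bytes, writer required; from blob
  age: int32 -> int32, writer required; from age
  avatar: bytes -> float32, writer required; from avatar
  city: string -> int32, writer required; from city
  seq: int32 -> int32, writer optional; from seq
  balance has no writer counterpart
  verified: bool -> float32, writer required; from verified
  name (writer side), unknown to reader
  breaking: (avatar, R3)
  breaking: (balance, R1)
  breaking: (city, R3)
  breaking: (seq, R1)
  breaking: (verified, R3)
  => backward: BREAKING (5)
checking forward for Profile: reader v1 against writer v2:
  blob: bytes -> bytes, writer required; from blob
  age: int32 -> int32, writer required; from age
  avatar: float32 -> bytes, writer required; from avatar
  name has no writer counterpart
  city: int32 -> string, writer required; from city
  seq: int32 -> int32, writer optional; from seq
  verified: float32 -> bool, writer required; from verified
  balance (writer side), unknown to reader
  breaking: (avatar, R3)
  breaking: (city, R3)
  breaking: (name, R1)
  breaking: (seq, R1)
  breaking: (verified, R3)
  => forward: BREAKING (5)

backward: BREAKING [(avatar, R3), (balance, R1), (city, R3), (seq, R1), (verified, R3)]; forward: BREAKING [(avatar, R3), (city, R3), (name, R1), (seq, R1), (verified, R3)]


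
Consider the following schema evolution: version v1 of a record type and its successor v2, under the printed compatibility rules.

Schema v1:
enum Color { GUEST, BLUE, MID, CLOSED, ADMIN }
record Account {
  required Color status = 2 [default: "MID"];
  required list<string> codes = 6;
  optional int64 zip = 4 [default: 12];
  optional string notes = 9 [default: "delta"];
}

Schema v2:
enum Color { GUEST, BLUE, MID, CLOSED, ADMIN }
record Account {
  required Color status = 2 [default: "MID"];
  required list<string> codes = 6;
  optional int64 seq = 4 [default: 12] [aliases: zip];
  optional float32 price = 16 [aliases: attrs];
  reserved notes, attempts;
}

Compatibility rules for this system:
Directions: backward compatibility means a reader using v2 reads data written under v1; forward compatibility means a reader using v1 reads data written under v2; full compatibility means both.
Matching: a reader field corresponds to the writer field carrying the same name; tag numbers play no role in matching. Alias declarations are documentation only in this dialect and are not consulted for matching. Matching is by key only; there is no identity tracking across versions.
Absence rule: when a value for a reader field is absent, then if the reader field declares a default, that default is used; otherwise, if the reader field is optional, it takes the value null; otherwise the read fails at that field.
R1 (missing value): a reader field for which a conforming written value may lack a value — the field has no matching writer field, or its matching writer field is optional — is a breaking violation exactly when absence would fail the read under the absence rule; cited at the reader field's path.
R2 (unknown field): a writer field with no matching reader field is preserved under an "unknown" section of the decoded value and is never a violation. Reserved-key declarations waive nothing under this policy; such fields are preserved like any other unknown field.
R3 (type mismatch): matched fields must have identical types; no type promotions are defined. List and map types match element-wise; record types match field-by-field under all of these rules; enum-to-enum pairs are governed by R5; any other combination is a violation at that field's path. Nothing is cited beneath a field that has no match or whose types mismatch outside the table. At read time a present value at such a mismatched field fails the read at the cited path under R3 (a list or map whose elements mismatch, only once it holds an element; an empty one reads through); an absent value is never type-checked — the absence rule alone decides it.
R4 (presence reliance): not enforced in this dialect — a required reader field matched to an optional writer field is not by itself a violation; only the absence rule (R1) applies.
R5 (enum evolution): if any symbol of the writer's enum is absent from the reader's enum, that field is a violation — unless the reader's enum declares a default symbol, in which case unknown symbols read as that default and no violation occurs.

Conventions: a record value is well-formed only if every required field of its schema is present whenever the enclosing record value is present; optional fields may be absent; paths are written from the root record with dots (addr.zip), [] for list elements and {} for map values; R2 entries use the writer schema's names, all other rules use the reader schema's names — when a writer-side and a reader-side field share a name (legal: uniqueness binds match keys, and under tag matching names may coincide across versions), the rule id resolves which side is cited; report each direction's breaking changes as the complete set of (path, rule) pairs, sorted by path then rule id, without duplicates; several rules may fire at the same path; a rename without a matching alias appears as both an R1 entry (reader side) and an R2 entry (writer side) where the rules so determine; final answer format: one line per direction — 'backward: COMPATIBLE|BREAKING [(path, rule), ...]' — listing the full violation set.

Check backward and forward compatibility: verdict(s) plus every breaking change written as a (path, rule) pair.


the writer's type comes first in each Account pair
backward analysis of Account with v2 as reader and v1 as writer:
  status: Color -> Color, writer required; from status
  codes: list<string> -> list<string>, writer required; from codes
  no writer field matches reader seq
  no writer field matches reader price
  zip (writer side), unknown to reader
  notes (writer side), unknown to reader
  nothing fires on Account: backward is COMPATIBLE
forward analysis of Account with v1 as reader and v2 as writer:
  status: Color -> Color, writer required; from status
  codes: list<string> -> list<string>, writer required; from codes
  no writer field matches reader zip
  no writer field matches reader notes
  seq (writer side), unknown to reader
  price (writer side), unknown to reader
  nothing fires on Account: forward is COMPATIBLE

backward: COMPATIBLE []; forward: COMPATIBLE []


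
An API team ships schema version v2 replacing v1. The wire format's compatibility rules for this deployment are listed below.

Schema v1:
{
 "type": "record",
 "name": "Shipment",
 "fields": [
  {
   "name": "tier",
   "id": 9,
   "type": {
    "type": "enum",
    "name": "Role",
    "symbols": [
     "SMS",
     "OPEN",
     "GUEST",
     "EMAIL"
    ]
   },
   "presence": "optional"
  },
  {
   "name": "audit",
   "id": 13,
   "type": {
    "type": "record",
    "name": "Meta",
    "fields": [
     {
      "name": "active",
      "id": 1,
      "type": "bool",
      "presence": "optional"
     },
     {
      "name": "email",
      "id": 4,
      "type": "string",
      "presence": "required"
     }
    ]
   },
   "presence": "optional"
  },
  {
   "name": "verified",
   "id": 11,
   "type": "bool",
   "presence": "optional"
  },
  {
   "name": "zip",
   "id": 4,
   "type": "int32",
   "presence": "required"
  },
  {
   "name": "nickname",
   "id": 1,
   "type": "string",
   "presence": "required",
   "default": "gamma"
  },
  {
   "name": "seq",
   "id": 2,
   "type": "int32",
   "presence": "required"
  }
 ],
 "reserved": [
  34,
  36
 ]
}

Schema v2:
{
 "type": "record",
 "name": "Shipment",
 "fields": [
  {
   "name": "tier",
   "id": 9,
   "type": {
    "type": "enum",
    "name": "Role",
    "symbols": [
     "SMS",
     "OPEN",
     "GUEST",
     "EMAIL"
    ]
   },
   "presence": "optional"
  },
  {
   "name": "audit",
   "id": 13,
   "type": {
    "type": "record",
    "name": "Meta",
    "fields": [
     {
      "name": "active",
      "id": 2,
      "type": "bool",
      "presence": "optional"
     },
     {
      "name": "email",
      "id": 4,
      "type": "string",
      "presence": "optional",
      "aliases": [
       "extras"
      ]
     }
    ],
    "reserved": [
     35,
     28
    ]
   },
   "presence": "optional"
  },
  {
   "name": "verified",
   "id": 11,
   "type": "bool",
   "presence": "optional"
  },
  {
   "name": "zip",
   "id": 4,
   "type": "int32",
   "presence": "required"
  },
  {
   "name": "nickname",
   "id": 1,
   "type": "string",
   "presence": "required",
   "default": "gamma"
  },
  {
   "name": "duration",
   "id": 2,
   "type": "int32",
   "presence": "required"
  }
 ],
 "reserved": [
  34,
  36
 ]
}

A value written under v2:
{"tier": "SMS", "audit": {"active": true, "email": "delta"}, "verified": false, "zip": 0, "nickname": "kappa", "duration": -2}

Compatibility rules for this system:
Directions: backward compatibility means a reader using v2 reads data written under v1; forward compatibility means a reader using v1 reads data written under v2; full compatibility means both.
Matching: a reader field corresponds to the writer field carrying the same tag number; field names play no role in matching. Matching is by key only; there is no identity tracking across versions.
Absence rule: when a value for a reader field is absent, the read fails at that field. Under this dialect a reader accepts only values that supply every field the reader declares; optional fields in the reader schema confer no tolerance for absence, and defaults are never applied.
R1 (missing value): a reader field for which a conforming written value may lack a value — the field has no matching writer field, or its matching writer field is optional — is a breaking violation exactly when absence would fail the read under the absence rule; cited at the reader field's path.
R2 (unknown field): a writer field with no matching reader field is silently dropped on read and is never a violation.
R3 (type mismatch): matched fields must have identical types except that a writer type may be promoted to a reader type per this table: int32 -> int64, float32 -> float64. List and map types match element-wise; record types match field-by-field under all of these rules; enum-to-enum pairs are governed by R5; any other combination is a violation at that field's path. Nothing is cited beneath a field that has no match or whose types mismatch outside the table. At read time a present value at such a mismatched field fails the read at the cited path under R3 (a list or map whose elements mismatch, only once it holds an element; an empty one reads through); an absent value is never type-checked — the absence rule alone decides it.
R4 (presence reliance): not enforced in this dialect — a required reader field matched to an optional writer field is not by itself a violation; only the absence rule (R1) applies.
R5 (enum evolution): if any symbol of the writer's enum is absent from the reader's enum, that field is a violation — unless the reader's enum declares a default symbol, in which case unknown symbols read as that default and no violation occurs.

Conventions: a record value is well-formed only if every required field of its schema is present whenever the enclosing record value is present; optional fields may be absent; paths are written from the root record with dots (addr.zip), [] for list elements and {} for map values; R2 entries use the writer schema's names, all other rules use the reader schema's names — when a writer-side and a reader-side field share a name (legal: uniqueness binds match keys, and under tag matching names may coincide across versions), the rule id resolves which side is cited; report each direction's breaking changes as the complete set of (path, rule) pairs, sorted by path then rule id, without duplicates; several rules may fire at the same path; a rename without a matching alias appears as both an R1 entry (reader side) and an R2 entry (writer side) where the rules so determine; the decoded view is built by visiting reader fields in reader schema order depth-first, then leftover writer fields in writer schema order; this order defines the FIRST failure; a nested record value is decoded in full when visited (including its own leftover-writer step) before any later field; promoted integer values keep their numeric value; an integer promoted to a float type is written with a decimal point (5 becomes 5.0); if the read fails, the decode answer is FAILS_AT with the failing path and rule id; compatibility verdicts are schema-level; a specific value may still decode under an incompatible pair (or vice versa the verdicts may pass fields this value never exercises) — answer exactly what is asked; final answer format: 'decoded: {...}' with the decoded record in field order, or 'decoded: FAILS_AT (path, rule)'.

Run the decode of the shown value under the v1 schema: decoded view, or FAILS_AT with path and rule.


decoded: FAILS_AT (audit.active, R1)

each type pair in Shipment: writer, then reader
migrating the Shipment value to v1:
  tier := "SMS"
  read fails at audit.active under R1 (no fill)
  => FAILS_AT (audit.active, R1)
remaining Shipment differences; none change what is asked:
  field email in record Meta: required changed to optional -> a verdict-level change on Shipment — the shown value reads the same
  renamed field seq to duration in record Shipment -> triggers nothing under the printed rules; the Shipment answer is the same either way


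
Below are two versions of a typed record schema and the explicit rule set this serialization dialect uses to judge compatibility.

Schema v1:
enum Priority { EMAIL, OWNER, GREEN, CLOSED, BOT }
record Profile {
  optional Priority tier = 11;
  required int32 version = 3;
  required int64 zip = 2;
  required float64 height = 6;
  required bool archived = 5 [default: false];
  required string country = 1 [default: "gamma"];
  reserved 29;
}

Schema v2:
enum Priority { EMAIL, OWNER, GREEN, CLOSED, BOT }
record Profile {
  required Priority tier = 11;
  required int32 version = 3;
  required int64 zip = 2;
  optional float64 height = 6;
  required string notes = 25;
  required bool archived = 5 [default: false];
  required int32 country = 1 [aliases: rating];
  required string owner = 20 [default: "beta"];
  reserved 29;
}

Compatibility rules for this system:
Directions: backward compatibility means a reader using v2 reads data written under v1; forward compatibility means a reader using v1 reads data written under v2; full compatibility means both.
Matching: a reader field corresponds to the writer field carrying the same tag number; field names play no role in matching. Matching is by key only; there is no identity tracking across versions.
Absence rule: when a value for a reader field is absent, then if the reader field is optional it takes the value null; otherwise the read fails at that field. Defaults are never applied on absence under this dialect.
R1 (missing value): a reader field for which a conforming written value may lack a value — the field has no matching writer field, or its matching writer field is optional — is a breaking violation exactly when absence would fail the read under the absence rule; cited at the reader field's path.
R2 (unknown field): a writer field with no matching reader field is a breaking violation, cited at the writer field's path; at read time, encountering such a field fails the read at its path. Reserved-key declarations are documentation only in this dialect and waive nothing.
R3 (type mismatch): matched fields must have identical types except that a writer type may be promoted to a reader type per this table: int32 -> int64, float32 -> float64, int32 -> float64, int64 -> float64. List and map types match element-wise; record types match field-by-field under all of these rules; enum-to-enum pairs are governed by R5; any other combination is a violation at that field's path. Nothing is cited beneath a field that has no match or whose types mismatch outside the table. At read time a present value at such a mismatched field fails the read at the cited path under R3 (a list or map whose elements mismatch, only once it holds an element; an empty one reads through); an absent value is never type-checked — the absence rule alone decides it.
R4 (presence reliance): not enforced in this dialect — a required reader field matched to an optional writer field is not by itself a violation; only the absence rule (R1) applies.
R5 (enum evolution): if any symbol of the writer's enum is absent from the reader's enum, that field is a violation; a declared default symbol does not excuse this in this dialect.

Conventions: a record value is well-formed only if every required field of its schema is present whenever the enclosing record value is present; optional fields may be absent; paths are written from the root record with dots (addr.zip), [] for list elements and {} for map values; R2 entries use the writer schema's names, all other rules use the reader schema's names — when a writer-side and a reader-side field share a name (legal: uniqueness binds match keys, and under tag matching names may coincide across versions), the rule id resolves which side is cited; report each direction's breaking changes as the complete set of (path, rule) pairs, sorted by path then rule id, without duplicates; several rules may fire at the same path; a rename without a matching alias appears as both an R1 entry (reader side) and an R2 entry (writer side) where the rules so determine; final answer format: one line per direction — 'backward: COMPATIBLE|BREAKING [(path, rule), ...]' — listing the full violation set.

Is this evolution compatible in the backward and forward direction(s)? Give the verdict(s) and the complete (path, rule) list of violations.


the writer's type comes first in each Profile pair
backward analysis of Profile with v2 as reader and v1 as writer:
  Priority -> Priority, writer optional: tier aligns to tier
  int32 -> int32, writer required: version aligns to version
  int64 -> int64, writer required: zip aligns to zip
  float64 -> float64, writer required: height aligns to height
  notes has no writer counterpart
  bool -> bool, writer required: archived aligns to archived
  string -> int32, writer required: country aligns to country
  owner has no writer counterpart
  breaking: (country, R3)
  breaking: (notes, R1)
  breaking: (owner, R1)
  breaking: (tier, R1)
  backward on Profile therefore BREAKING (4)
forward analysis of Profile with v1 as reader and v2 as writer:
  Priority -> Priority, writer required: tier aligns to tier
  int32 -> int32, writer required: version aligns to version
  int64 -> int64, writer required: zip aligns to zip
  float64 -> float64, writer optional: height aligns to height
  bool -> bool, writer required: archived aligns to archived
  int32 -> string, writer required: country aligns to country
  notes (writer side), unknown to reader
  owner (writer side), unknown to reader
  breaking: (country, R3)
  breaking: (height, R1)
  breaking: (notes, R2)
  breaking: (owner, R2)
  forward on Profile therefore BREAKING (4)

backward: BREAKING [(country, R3), (notes, R1), (owner, R1), (tier, R1)]; forward: BREAKING [(country, R3), (height, R1), (notes, R2), (owner, R2)]


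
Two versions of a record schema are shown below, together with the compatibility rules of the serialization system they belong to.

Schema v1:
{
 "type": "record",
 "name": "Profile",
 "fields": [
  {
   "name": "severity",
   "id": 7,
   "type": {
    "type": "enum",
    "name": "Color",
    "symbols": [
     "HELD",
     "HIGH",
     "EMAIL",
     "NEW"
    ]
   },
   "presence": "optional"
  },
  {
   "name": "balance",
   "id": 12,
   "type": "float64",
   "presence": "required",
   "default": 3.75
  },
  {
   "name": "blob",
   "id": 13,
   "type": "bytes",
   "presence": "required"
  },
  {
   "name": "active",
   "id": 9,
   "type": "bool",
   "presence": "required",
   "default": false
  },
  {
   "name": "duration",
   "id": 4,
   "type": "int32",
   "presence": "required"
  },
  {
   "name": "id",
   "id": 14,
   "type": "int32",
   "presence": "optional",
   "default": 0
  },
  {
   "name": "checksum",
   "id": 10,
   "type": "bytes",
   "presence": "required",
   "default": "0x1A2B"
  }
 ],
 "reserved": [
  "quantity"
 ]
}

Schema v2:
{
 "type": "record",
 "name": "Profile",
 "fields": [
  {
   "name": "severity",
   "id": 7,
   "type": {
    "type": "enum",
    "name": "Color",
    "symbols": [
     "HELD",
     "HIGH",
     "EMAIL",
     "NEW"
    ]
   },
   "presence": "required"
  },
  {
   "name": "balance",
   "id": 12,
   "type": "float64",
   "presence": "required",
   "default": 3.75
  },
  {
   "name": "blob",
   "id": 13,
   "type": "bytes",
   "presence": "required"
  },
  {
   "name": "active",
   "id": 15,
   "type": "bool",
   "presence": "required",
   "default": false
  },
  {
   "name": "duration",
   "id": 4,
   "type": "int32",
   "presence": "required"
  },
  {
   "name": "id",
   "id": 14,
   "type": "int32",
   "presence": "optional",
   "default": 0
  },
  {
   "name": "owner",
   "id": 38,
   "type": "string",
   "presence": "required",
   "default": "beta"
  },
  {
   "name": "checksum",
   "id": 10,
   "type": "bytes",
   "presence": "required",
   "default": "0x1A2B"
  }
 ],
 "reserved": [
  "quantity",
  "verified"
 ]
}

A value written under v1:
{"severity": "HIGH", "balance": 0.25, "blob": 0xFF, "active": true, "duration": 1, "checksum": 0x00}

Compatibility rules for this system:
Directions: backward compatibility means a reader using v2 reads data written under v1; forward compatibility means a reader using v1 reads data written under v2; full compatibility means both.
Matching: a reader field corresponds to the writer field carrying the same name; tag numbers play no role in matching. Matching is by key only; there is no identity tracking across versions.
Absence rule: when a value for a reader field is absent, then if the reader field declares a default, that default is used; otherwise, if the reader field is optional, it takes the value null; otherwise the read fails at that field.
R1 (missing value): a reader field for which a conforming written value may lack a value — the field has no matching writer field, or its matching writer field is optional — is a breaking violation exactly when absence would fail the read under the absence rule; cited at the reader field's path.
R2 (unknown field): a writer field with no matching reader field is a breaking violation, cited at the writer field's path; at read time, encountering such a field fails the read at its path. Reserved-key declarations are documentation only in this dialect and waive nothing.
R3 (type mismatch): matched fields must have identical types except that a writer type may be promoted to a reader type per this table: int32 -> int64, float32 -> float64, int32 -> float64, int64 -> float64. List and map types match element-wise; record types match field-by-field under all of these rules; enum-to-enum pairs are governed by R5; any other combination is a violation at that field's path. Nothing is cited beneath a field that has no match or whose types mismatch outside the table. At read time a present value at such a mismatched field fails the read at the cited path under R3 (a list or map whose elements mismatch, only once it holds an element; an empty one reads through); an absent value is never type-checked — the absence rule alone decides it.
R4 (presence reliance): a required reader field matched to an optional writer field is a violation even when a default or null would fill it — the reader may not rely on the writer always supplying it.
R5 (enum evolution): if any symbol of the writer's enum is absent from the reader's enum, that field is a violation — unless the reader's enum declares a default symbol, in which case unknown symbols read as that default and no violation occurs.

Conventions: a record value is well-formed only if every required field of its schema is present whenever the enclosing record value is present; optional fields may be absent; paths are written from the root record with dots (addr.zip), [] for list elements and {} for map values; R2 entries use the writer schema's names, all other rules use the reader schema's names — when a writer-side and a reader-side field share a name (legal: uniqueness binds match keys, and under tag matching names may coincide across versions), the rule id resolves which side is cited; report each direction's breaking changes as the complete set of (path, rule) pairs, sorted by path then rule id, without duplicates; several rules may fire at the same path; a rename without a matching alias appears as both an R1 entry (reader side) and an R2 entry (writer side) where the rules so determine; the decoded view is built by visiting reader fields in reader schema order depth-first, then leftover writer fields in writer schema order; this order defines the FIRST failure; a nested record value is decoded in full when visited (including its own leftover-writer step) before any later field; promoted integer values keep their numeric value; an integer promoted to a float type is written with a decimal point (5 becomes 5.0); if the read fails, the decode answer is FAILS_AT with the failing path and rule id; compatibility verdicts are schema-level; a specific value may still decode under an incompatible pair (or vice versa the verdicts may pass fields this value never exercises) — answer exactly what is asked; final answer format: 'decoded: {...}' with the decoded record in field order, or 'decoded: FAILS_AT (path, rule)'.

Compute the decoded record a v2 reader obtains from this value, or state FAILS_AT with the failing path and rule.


arrows below run writer -> reader for Profile
migrating the Profile value to v2:
  severity := "HIGH"
  balance := 0.25
  blob := 0xFF
  active := true
  duration := 1
  id := 0 (absent -> default)
  owner := "beta" (absent -> default)
  checksum := 0x00
  => decoded: {"severity": "HIGH", "balance": 0.25, "blob": 0xFF, "active": true, "duration": 1, "id": 0, "owner": "beta", "checksum": 0x00}
ruling out the remaining Profile differences:
  field active in record Profile: tag 9 changed to 15 -> fires no rule on Profile under this dialect and leaves the result unchanged
  field severity in record Profile: optional changed to required -> a verdict-level change on Profile — the shown value reads the same

decoded: {"severity": "HIGH", "balance": 0.25, "blob": 0xFF, "active": true, "duration": 1, "id": 0, "owner": "beta", "checksum": 0x00}


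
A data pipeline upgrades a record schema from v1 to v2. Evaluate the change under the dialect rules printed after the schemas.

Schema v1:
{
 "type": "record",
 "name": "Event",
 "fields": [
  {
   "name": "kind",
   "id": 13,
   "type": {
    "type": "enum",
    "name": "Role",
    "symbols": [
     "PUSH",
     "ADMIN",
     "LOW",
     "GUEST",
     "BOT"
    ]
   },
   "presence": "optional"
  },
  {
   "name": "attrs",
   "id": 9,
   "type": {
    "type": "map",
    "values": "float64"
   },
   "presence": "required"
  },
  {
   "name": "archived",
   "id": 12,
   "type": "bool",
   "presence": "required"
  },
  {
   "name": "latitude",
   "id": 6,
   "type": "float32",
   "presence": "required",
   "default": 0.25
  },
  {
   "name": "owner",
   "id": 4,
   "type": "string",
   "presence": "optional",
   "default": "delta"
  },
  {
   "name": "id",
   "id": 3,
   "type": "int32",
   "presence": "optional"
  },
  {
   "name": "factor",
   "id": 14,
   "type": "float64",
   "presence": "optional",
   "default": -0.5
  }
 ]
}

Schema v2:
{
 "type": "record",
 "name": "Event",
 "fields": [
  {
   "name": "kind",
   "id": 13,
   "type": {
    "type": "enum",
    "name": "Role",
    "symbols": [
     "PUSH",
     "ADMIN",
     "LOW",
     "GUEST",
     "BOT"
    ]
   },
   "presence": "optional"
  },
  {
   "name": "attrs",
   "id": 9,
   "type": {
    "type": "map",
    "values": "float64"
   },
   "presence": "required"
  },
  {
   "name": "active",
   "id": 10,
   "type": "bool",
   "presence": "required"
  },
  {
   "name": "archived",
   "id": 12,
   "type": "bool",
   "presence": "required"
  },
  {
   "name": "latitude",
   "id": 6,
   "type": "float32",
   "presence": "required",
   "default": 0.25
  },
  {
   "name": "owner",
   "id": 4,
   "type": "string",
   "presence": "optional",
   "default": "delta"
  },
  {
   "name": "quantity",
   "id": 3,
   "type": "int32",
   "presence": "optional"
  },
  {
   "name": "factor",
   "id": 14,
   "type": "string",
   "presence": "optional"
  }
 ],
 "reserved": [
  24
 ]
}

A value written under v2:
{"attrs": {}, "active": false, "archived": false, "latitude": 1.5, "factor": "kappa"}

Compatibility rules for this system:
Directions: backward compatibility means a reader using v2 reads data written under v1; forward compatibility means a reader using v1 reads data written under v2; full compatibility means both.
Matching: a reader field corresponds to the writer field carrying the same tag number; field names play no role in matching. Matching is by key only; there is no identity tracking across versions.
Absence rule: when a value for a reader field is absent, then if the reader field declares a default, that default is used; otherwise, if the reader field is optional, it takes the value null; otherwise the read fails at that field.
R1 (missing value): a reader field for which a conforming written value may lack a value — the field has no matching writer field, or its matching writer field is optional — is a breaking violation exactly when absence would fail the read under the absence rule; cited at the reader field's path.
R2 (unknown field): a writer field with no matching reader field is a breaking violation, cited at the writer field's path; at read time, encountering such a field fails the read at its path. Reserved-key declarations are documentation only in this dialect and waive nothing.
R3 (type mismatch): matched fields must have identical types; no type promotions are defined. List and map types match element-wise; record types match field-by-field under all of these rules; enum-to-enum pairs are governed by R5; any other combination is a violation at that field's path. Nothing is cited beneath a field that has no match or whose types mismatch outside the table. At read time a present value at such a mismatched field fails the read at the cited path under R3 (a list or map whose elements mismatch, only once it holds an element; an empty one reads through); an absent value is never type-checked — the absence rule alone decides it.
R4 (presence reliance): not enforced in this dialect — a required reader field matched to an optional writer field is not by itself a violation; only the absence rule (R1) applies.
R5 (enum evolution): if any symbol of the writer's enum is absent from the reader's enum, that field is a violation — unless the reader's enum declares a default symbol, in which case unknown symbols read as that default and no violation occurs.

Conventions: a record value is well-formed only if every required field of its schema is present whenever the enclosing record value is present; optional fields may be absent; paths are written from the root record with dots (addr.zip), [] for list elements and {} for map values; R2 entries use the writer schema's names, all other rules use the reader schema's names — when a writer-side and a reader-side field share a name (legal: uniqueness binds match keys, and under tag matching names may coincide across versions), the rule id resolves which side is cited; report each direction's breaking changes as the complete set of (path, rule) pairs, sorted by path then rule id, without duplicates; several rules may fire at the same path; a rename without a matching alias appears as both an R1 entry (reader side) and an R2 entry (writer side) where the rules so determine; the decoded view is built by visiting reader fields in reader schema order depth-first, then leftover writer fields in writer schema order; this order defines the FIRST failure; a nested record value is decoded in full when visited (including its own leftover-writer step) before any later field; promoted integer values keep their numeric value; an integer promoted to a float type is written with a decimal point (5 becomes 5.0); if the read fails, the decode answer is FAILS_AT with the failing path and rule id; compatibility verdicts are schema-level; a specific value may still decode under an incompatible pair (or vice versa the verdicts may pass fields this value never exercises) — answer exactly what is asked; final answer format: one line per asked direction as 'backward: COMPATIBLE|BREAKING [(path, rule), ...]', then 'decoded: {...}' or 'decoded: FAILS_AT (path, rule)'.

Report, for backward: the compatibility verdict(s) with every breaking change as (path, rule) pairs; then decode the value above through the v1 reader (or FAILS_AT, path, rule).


backward: BREAKING [(active, R1), (factor, R3)]; decoded: FAILS_AT (factor, R3)

in Event below, arrows point writer -> reader
backward analysis of Event with v2 as reader and v1 as writer:
  kind: paired with writer kind (Role -> Role; writer optional)
  attrs: paired with writer attrs (map<string, float64> -> map<string, float64>; writer required)
  active: no writer match
  archived: paired with writer archived (bool -> bool; writer required)
  latitude: paired with writer latitude (float32 -> float32; writer required)
  owner: paired with writer owner (string -> string; writer optional)
  quantity: paired with writer id (int32 -> int32; writer optional)
  factor: paired with writer factor (float64 -> string; writer optional)
  violation R1 at active
  violation R3 at factor
  backward on Event therefore BREAKING (2)
decoding the Event value with the v1 reader:
  kind := null (absent, optional -> null)
  attrs := {}
  archived := false
  latitude := 1.5
  owner := "delta" (absent -> default)
  id := null (absent, optional -> null)
  read fails at factor under R3
  => FAILS_AT (factor, R3)
the other Event changes do not affect what is asked:
  renamed field id to quantity in record Event -> triggers nothing under Event's printed rules — same verdict


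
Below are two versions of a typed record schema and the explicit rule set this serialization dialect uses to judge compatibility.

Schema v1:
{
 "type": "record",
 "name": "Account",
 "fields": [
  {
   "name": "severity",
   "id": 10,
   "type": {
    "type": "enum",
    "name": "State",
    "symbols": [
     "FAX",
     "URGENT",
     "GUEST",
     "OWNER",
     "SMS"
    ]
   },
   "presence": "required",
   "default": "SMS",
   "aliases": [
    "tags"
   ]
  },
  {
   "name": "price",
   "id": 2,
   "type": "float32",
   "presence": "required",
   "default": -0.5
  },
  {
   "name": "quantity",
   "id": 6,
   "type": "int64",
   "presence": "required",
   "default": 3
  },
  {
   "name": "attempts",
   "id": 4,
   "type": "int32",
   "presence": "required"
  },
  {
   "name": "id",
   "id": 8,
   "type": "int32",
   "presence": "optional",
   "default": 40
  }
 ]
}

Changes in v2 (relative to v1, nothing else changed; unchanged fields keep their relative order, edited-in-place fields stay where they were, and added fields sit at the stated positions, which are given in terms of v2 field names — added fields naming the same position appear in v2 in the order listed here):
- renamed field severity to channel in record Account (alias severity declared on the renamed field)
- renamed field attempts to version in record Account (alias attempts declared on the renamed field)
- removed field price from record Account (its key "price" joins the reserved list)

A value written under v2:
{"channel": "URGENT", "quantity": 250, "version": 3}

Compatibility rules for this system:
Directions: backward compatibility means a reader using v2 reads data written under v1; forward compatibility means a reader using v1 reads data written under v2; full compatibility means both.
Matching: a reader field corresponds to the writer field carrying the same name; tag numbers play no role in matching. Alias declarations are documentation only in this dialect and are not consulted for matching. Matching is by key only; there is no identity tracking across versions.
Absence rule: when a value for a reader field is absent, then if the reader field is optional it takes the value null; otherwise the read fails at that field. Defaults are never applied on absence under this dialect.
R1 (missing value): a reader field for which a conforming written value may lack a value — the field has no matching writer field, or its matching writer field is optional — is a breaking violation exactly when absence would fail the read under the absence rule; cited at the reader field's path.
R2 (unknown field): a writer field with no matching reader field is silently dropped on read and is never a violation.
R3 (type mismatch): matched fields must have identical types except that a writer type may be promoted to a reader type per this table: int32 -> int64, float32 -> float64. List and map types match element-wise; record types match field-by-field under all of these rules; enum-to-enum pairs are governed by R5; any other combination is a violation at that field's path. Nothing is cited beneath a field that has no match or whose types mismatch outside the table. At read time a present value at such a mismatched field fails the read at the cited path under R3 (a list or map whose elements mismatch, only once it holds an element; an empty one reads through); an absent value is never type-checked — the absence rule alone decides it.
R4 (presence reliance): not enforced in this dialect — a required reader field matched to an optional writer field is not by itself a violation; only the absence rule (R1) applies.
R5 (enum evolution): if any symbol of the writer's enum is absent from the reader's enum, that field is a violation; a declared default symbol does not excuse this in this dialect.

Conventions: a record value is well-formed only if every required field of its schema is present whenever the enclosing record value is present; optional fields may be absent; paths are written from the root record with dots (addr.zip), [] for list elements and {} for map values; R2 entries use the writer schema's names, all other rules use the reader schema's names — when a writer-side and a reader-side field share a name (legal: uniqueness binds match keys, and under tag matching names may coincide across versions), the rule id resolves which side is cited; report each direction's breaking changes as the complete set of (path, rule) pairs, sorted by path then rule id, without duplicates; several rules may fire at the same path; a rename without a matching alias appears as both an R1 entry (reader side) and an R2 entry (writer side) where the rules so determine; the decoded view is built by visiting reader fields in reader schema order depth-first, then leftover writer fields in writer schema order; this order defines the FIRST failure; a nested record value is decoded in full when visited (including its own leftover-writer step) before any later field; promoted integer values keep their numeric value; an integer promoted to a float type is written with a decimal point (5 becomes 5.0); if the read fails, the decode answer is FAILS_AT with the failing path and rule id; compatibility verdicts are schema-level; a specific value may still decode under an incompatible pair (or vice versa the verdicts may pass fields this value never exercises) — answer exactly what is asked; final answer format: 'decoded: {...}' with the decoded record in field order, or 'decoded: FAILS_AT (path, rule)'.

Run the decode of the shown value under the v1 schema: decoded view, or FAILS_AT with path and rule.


decoded: FAILS_AT (severity, R1)

in Account below, arrows point writer -> reader
decode (reader v1):
  read fails at severity under R1 (no fill)
  => FAILS_AT (severity, R1)
diffs on Account not affecting the asked answer:
  renamed field attempts to version in record Account (alias attempts declared on the renamed field) -> shifts the Account verdicts, not this decode
  removed field price from record Account (its key "price" joins the reserved list) -> shifts the Account verdicts, not this decode
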